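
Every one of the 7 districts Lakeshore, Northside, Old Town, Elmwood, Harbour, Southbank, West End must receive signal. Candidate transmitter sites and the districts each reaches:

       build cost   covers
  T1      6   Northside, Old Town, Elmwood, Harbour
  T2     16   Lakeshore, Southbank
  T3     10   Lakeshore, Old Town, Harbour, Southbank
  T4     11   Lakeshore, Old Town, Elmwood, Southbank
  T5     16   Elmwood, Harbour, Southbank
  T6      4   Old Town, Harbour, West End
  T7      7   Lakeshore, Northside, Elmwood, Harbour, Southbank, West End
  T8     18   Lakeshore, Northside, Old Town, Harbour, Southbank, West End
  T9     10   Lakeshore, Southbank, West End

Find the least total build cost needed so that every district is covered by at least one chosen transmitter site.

T6, T7 cover every district at build cost 4 + 7 = 11.
Any cover uses at least 2 transmitter sites; among all covering selections none totals below 11.

11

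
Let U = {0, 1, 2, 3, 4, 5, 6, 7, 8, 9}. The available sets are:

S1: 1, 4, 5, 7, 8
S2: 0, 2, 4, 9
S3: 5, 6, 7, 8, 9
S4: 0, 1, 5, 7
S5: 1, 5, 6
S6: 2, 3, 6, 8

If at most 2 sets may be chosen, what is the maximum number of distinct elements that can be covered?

Choosing S1, S2 covers {0, 1, 2, 4, 5, 7, 8, 9} — 8 elements.
No choice of 2 sets does better; here 3, 6 are left uncovered.

8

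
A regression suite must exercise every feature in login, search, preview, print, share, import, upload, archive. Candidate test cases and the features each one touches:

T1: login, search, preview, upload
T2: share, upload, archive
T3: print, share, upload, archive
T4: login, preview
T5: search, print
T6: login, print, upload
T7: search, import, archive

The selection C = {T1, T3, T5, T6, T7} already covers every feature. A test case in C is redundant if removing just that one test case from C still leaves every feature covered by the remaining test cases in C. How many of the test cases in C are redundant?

Drop T1: preview uncovered — not redundant.
Drop T3: share uncovered — not redundant.
Drop T5: the rest still cover every feature — redundant.
Drop T6: the rest still cover every feature — redundant.
Drop T7: import uncovered — not redundant.
2 redundant: T5, T6.

2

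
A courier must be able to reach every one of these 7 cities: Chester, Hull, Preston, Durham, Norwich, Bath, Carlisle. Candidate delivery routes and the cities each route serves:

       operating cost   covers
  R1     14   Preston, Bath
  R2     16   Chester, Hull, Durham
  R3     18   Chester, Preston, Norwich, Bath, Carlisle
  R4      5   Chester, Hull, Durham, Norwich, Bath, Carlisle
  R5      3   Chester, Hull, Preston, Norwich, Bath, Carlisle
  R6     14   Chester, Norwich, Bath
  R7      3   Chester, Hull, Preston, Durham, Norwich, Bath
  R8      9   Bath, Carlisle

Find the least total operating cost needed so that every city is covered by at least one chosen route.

R5, R7 cover every city at operating cost 3 + 3 = 6.
Any cover uses at least 2 routes; among all covering selections none totals below 6.

6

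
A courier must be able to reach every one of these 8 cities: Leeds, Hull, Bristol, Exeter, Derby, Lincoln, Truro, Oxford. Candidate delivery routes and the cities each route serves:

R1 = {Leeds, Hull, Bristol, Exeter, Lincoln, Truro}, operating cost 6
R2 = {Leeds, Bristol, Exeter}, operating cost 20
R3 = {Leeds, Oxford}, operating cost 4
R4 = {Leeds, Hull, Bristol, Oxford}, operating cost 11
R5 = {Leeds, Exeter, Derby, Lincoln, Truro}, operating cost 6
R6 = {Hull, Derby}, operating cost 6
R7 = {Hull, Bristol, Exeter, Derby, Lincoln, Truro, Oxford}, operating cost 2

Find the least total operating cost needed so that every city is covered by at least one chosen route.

R3, R7 cover every city at operating cost 4 + 2 = 6.
Any cover uses at least 2 routes; among all covering selections none totals below 6.

6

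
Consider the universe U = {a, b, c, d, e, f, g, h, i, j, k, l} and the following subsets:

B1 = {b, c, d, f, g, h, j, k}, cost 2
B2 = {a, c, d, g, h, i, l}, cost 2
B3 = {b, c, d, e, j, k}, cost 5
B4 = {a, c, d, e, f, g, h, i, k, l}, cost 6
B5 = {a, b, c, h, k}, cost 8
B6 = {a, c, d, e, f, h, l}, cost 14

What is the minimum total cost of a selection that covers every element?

8

B1, B4 cover every element at cost 2 + 6 = 8.
Any cover uses at least 2 sets; among all covering selections none totals below 8.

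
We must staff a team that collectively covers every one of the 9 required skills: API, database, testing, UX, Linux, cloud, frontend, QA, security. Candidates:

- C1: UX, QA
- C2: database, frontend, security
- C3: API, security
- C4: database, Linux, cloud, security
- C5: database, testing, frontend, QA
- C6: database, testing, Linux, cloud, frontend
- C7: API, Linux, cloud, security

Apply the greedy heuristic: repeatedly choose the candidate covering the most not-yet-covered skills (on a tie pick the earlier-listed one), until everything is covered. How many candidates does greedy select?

3

Pick 1: C6 covers 5 new skills (database, testing, Linux, cloud, frontend).
Pick 2: C1 covers 2 new skills (UX, QA).
Pick 3: C3 covers 2 new skills (API, security).
Greedy uses 3 candidates.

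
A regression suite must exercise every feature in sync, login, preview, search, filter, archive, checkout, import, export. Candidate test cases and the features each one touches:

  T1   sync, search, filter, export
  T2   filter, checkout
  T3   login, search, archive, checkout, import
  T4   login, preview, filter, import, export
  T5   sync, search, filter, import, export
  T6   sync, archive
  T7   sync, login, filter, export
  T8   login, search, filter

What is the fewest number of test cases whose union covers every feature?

T1, T3, T4 together cover {sync, login, preview, search, filter, archive, checkout, import, export} — every feature.
No 2 of the 8 test cases cover everything (all 28 pairs fall short), so 3 is minimum.

3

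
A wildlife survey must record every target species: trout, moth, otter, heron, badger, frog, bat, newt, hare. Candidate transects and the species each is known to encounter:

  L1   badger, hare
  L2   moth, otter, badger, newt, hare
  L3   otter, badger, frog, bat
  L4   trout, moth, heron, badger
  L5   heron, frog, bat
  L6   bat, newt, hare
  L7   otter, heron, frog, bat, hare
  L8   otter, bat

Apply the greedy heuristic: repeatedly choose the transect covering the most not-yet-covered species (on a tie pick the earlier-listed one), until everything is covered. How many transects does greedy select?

Pick 1: L2 covers 5 new species (moth, otter, badger, newt, hare).
Pick 2: L5 covers 3 new species (heron, frog, bat).
Pick 3: L4 covers 1 new species (trout).
Greedy uses 3 transects.

3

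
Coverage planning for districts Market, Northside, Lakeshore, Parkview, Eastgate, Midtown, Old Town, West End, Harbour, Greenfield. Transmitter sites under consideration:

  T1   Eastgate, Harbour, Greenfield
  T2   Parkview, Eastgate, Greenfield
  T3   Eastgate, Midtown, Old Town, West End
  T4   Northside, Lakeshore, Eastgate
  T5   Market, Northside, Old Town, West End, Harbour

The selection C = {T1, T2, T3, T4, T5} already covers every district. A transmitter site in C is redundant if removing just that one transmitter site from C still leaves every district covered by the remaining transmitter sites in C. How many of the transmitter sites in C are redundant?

1

Drop T1: the rest still cover every district — redundant.
Drop T2: Parkview uncovered — not redundant.
Drop T3: Midtown uncovered — not redundant.
Drop T4: Lakeshore uncovered — not redundant.
Drop T5: Market uncovered — not redundant.
1 redundant: T1.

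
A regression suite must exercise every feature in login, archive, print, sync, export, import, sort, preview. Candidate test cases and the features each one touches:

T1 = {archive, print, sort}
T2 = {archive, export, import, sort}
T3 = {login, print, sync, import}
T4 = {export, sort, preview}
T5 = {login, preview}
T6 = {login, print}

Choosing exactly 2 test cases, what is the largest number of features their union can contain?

Choosing T2, T3 covers {login, archive, print, sync, export, import, sort} — 7 features.
No choice of 2 test cases does better; here preview is left uncovered.

7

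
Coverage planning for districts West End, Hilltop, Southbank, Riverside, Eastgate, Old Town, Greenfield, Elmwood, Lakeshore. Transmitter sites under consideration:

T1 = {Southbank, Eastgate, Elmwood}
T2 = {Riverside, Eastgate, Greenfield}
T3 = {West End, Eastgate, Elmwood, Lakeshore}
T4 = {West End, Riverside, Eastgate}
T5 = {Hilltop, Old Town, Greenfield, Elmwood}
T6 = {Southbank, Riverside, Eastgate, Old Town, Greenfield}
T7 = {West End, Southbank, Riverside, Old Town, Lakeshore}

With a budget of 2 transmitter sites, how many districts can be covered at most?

Choosing T3, T6 covers {West End, Southbank, Riverside, Eastgate, Old Town, Greenfield, Elmwood, Lakeshore} — 8 districts.
No choice of 2 transmitter sites does better; here Hilltop is left uncovered.

8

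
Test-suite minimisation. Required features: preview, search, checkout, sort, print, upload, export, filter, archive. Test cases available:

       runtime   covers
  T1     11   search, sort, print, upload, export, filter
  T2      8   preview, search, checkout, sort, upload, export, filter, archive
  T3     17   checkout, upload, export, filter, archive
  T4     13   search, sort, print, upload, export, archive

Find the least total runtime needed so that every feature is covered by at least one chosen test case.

19

T1, T2 cover every feature at runtime 11 + 8 = 19.
Any cover uses at least 2 test cases; among all covering selections none totals below 19.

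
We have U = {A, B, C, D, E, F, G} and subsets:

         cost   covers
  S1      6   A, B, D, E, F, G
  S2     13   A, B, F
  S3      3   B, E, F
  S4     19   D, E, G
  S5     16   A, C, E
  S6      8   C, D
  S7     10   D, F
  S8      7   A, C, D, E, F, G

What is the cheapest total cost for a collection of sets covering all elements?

10

S3, S8 cover every element at cost 3 + 7 = 10.
Any cover uses at least 2 sets; among all covering selections none totals below 10.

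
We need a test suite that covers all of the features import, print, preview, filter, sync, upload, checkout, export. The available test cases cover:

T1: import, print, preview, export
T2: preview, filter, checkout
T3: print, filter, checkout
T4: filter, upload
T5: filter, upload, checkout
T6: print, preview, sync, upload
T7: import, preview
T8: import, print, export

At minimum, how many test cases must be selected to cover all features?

T1, T2, T6 together cover {import, print, preview, filter, sync, upload, checkout, export} — every feature.
No 2 of the 8 test cases cover everything (all 28 pairs fall short), so 3 is minimum.

3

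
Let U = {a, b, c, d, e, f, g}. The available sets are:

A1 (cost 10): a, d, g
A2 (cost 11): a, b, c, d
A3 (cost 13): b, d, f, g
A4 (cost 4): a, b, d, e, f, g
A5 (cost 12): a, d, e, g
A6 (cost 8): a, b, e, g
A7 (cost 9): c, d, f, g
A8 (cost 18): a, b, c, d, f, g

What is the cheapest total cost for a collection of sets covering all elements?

13

A4, A7 cover every element at cost 4 + 9 = 13.
Any cover uses at least 2 sets; among all covering selections none totals below 13.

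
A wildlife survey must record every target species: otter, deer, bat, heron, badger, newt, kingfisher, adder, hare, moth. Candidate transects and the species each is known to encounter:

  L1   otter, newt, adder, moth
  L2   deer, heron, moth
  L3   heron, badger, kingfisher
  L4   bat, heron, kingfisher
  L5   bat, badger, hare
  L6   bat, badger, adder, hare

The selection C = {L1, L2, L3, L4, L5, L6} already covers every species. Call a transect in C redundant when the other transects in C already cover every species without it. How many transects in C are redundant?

4

Drop L1: otter, newt uncovered — not redundant.
Drop L2: deer uncovered — not redundant.
Drop L3: the rest still cover every species — redundant.
Drop L4: the rest still cover every species — redundant.
Drop L5: the rest still cover every species — redundant.
Drop L6: the rest still cover every species — redundant.
4 redundant: L3, L4, L5, L6.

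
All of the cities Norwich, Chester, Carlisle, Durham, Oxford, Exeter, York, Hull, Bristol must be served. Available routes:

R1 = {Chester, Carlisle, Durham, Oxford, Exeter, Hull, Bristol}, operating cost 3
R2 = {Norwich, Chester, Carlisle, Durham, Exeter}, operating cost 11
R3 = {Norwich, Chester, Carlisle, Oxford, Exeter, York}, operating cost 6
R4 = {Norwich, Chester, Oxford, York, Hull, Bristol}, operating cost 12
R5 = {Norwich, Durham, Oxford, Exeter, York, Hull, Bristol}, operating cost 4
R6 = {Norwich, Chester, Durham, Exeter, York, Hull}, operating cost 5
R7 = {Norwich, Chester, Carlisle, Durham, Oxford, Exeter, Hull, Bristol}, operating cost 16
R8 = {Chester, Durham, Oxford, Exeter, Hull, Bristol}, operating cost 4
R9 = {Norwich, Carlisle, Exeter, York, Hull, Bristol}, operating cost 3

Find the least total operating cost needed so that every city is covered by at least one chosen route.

R1, R9 cover every city at operating cost 3 + 3 = 6.
Any cover uses at least 2 routes; among all covering selections none totals below 6.

6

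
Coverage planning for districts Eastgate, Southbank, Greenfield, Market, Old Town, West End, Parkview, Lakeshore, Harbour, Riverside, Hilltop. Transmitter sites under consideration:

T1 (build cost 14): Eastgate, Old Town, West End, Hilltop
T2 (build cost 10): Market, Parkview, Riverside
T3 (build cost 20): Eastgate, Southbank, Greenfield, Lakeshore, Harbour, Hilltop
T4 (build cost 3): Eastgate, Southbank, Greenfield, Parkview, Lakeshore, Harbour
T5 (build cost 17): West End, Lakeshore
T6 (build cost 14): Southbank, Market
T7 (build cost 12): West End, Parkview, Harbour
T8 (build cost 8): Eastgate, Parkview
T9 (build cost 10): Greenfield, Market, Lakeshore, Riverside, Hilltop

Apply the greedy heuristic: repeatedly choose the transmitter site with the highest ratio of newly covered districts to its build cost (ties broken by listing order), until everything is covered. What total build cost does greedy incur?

27

Pick 1: T4 adds 6 new (Eastgate, Southbank, Greenfield, Parkview, Lakeshore, Harbour) at build cost 3 (ratio 6/3).
Pick 2: T9 adds 3 new (Market, Riverside, Hilltop) at build cost 10 (ratio 3/10).
Pick 3: T1 adds 2 new (Old Town, West End) at build cost 14 (ratio 2/14).
Greedy total build cost: 3 + 10 + 14 = 27.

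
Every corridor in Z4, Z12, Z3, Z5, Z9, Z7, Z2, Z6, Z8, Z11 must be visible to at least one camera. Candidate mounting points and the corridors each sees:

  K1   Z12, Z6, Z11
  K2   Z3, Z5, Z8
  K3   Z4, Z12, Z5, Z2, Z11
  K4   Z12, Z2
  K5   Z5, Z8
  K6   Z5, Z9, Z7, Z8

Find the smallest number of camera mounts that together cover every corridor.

4

K1, K2, K3, K6 together cover {Z4, Z12, Z3, Z5, Z9, Z7, Z2, Z6, Z8, Z11} — every corridor.
No 3 of the 6 camera mounts cover everything (all 20 triples fall short), so 4 is minimum.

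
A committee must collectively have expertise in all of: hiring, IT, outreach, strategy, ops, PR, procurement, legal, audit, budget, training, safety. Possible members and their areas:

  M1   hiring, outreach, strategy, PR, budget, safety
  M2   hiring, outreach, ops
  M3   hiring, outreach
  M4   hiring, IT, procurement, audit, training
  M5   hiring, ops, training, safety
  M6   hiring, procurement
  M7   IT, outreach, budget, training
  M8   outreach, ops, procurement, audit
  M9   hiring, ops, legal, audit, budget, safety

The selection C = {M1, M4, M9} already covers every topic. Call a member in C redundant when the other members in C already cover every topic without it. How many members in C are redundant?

0

Drop M1: outreach, strategy, PR uncovered — not redundant.
Drop M4: IT, procurement, training uncovered — not redundant.
Drop M9: ops, legal uncovered — not redundant.
None of the members in C is redundant.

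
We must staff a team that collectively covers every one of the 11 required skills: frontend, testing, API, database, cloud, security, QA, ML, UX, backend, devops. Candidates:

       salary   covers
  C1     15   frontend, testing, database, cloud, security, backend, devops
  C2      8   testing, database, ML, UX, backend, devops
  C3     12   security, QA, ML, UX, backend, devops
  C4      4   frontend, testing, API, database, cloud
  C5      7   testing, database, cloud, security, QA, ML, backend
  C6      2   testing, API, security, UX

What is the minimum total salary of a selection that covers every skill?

C3, C4 cover every skill at salary 12 + 4 = 16.
Any cover uses at least 2 candidates; among all covering selections none totals below 16.

16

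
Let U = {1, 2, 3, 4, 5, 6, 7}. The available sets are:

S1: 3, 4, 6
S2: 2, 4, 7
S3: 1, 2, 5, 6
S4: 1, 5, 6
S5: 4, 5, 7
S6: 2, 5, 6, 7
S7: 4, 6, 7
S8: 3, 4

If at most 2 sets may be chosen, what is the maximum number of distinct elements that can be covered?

6

Choosing S1, S3 covers {1, 2, 3, 4, 5, 6} — 6 elements.
No choice of 2 sets does better; here 7 is left uncovered.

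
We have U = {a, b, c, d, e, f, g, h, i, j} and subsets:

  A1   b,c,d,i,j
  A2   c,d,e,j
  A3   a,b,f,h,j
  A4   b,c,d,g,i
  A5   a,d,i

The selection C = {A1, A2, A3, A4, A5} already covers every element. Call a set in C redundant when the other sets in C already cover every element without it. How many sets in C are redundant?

Drop A1: the rest still cover every element — redundant.
Drop A2: e uncovered — not redundant.
Drop A3: f, h uncovered — not redundant.
Drop A4: g uncovered — not redundant.
Drop A5: the rest still cover every element — redundant.
2 redundant: A1, A5.

2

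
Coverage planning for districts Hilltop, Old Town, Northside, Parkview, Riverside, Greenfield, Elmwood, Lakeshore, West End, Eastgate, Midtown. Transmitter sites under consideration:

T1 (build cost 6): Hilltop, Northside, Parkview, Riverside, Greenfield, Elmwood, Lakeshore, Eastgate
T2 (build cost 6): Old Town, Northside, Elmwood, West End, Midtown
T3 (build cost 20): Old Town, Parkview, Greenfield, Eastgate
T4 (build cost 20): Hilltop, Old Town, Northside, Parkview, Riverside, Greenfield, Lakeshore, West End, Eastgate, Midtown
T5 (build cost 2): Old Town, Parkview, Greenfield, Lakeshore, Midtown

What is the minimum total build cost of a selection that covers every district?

12

T1, T2 cover every district at build cost 6 + 6 = 12.
Any cover uses at least 2 transmitter sites; among all covering selections none totals below 12.
Greedy by coverage-per-build cost would pick T5, T1, T2 for 14 — worse than the optimum 12.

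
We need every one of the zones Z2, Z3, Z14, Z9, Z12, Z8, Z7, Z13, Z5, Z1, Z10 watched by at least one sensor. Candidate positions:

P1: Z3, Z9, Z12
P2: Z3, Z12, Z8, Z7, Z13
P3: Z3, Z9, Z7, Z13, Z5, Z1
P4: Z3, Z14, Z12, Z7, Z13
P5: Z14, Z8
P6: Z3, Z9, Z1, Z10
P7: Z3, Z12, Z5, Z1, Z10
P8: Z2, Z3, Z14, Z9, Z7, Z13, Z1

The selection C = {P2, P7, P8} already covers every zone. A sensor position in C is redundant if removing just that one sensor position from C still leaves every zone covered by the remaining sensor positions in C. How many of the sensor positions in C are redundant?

0

Drop P2: Z8 uncovered — not redundant.
Drop P7: Z5, Z10 uncovered — not redundant.
Drop P8: Z2, Z14, Z9 uncovered — not redundant.
None of the sensor positions in C is redundant.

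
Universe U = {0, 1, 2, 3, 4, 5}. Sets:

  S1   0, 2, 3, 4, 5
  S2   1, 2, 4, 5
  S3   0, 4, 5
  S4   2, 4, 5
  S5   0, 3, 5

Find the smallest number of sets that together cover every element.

2

S1, S2 together cover {0, 1, 2, 3, 4, 5} — every element.
No single set contains all 6 elements, so 2 is optimal.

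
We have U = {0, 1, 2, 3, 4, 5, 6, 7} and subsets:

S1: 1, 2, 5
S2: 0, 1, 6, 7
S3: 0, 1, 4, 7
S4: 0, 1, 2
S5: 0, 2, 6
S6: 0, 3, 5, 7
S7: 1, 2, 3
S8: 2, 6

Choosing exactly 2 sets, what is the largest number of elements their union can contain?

Choosing S1, S2 covers {0, 1, 2, 5, 6, 7} — 6 elements.
No choice of 2 sets does better; here 3, 4 are left uncovered.

6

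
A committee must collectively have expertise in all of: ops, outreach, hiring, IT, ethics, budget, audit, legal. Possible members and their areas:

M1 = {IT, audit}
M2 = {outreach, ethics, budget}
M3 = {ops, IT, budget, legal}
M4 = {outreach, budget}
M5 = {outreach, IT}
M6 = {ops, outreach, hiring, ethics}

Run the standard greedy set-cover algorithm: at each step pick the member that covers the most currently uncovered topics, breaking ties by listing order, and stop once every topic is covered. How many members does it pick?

Pick 1: M3 covers 4 new topics (ops, IT, budget, legal).
Pick 2: M6 covers 3 new topics (outreach, hiring, ethics).
Pick 3: M1 covers 1 new topics (audit).
Greedy uses 3 members.

3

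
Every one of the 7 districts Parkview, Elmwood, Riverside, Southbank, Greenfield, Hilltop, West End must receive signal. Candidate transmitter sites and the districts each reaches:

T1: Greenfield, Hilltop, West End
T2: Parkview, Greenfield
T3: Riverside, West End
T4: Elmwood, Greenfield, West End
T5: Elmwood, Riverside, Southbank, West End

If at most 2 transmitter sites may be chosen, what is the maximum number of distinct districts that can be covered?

6

Choosing T1, T5 covers {Elmwood, Riverside, Southbank, Greenfield, Hilltop, West End} — 6 districts.
No choice of 2 transmitter sites does better; here Parkview is left uncovered.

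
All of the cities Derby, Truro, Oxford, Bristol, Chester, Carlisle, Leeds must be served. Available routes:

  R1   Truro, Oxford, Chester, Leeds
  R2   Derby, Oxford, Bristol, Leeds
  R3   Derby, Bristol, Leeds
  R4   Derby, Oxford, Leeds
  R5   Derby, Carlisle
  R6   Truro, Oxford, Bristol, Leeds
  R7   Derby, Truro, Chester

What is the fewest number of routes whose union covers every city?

R1, R2, R5 together cover {Derby, Truro, Oxford, Bristol, Chester, Carlisle, Leeds} — every city.
No 2 of the 7 routes cover everything (all 21 pairs fall short), so 3 is minimum.

3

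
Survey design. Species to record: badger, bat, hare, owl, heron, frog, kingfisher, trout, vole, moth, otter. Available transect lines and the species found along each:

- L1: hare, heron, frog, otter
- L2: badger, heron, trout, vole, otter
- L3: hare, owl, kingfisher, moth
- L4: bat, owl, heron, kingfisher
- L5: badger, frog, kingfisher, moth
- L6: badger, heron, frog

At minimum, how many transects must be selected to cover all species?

4

L1, L2, L3, L4 together cover {badger, bat, hare, owl, heron, frog, kingfisher, trout, vole, moth, otter} — every species.
No 3 of the 6 transects cover everything (all 20 triples fall short), so 4 is minimum.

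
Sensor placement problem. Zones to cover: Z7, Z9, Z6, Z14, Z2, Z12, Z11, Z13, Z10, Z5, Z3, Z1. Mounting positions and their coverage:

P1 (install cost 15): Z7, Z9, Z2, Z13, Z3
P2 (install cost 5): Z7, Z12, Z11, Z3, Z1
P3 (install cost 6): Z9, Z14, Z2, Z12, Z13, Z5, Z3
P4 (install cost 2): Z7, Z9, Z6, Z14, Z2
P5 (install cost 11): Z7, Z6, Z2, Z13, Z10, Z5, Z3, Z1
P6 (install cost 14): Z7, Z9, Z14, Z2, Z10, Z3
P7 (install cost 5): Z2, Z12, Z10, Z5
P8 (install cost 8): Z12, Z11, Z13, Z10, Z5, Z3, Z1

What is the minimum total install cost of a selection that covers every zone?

P4, P8 cover every zone at install cost 2 + 8 = 10.
Any cover uses at least 2 sensor positions; among all covering selections none totals below 10.

10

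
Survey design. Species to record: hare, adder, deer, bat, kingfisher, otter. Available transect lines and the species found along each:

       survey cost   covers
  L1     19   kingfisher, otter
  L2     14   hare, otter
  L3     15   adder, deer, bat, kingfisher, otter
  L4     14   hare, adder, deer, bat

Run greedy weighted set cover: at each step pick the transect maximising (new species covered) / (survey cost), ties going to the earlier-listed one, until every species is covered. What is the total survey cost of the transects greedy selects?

Pick 1: L3 adds 5 new (adder, deer, bat, kingfisher, otter) at survey cost 15 (ratio 5/15).
Pick 2: L2 adds 1 new (hare) at survey cost 14 (ratio 1/14).
Greedy total survey cost: 15 + 14 = 29.

29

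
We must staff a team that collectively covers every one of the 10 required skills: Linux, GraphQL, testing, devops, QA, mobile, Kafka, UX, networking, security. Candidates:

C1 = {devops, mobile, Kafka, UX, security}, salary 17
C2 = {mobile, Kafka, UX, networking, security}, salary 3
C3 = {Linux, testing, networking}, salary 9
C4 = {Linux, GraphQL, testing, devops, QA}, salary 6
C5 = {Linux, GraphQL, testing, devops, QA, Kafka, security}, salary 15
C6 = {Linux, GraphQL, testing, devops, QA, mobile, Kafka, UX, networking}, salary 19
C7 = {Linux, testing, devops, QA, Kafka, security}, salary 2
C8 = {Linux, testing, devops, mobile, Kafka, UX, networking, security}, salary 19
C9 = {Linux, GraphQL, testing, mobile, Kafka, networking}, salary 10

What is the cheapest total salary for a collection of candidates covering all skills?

9

C2, C4 cover every skill at salary 3 + 6 = 9.
Any cover uses at least 2 candidates; among all covering selections none totals below 9.
Greedy by coverage-per-salary would pick C7, C2, C4 for 11 — worse than the optimum 9.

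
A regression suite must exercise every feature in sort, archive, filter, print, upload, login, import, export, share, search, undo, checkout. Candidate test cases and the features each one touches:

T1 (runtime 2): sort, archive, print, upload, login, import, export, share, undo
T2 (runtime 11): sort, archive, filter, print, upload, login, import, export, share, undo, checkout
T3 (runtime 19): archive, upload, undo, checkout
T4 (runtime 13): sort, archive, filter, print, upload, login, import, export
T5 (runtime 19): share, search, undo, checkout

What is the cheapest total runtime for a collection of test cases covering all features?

30

T2, T5 cover every feature at runtime 11 + 19 = 30.
Any cover uses at least 2 test cases; among all covering selections none totals below 30.
Greedy by coverage-per-runtime would pick T1, T2, T5 for 32 — worse than the optimum 30.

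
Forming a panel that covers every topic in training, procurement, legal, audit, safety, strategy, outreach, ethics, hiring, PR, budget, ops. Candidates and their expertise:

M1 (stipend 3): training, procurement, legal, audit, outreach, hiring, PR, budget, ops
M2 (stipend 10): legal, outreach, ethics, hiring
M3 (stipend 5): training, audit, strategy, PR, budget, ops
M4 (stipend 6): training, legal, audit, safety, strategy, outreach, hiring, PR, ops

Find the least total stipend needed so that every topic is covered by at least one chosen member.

19

M1, M2, M4 cover every topic at stipend 3 + 10 + 6 = 19.
Any cover uses at least 3 members; among all covering selections none totals below 19.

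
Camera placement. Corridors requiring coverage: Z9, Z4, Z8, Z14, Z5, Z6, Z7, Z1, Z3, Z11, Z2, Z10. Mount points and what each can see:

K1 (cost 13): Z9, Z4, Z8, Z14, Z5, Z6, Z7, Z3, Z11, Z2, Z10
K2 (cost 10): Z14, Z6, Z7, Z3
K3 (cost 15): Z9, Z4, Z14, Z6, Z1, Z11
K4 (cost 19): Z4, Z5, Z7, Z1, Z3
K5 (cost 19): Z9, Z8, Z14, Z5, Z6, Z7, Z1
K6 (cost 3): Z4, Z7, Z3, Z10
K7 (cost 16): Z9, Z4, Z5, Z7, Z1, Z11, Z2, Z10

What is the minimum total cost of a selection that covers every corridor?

28

K1, K3 cover every corridor at cost 13 + 15 = 28.
Any cover uses at least 2 camera mounts; among all covering selections none totals below 28.
Greedy by coverage-per-cost would pick K6, K1, K3 for 31 — worse than the optimum 28.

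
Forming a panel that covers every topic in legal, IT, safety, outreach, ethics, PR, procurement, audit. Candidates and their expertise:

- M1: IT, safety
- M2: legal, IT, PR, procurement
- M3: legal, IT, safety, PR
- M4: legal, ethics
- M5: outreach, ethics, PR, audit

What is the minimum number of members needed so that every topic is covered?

M1, M2, M5 together cover {legal, IT, safety, outreach, ethics, PR, procurement, audit} — every topic.
No 2 of the 5 members cover everything (all 10 pairs fall short), so 3 is minimum.

3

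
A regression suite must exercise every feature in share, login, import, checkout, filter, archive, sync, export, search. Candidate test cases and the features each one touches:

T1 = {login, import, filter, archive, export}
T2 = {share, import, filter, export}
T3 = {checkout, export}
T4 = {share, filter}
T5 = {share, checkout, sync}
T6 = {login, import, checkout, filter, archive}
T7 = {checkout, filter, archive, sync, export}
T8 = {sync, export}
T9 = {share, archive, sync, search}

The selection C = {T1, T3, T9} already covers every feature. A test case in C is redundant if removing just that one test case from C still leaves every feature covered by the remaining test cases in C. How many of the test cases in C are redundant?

0

Drop T1: login, import, filter uncovered — not redundant.
Drop T3: checkout uncovered — not redundant.
Drop T9: share, sync, search uncovered — not redundant.
None of the test cases in C is redundant.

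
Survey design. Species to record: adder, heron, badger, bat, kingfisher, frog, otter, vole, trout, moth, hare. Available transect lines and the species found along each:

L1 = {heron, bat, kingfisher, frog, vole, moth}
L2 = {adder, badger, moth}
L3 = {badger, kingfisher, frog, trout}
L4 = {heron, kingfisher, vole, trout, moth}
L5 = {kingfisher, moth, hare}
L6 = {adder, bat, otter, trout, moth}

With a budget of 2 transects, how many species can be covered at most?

Choosing L1, L6 covers {adder, heron, bat, kingfisher, frog, otter, vole, trout, moth} — 9 species.
No choice of 2 transects does better; here badger, hare are left uncovered.

9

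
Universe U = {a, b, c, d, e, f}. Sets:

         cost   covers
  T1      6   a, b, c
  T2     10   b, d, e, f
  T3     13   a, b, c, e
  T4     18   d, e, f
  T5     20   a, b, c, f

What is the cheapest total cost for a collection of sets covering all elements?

16

T1, T2 cover every element at cost 6 + 10 = 16.
Any cover uses at least 2 sets; among all covering selections none totals below 16.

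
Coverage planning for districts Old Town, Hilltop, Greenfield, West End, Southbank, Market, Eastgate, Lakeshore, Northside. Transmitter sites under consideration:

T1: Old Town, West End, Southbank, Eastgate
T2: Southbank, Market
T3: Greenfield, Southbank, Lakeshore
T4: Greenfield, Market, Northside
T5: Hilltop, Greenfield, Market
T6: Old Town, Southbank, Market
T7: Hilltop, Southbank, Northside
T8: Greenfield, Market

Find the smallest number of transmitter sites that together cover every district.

4

T1, T2, T3, T7 together cover {Old Town, Hilltop, Greenfield, West End, Southbank, Market, Eastgate, Lakeshore, Northside} — every district.
No 3 of the 8 transmitter sites cover everything (all 56 triples fall short), so 4 is minimum.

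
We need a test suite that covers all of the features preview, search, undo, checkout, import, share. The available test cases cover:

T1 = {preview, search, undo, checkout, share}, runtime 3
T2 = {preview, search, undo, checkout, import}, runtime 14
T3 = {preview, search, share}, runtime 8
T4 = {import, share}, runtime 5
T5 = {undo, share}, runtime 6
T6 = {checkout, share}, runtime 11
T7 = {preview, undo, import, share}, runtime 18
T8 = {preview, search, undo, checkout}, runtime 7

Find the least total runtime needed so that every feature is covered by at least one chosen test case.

T1, T4 cover every feature at runtime 3 + 5 = 8.
Any cover uses at least 2 test cases; among all covering selections none totals below 8.

8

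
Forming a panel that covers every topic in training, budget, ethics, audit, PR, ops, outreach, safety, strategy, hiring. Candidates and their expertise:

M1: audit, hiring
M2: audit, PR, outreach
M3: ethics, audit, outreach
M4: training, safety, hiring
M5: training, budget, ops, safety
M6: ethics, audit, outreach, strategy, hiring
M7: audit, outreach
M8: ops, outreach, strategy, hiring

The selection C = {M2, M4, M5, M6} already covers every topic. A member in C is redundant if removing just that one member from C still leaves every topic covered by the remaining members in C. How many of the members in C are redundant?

1

Drop M2: PR uncovered — not redundant.
Drop M4: the rest still cover every topic — redundant.
Drop M5: budget, ops uncovered — not redundant.
Drop M6: ethics, strategy uncovered — not redundant.
1 redundant: M4.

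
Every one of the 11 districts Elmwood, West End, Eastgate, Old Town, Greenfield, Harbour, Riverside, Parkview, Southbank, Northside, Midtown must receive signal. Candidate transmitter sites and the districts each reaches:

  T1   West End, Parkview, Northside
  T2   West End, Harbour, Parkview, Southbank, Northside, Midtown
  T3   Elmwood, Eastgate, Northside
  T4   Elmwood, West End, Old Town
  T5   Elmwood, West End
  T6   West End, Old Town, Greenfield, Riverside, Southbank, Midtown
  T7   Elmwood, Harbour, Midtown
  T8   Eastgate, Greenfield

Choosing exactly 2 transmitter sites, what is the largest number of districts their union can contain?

Choosing T2, T6 covers {West End, Old Town, Greenfield, Harbour, Riverside, Parkview, Southbank, Northside, Midtown} — 9 districts.
No choice of 2 transmitter sites does better; here Elmwood, Eastgate are left uncovered.

9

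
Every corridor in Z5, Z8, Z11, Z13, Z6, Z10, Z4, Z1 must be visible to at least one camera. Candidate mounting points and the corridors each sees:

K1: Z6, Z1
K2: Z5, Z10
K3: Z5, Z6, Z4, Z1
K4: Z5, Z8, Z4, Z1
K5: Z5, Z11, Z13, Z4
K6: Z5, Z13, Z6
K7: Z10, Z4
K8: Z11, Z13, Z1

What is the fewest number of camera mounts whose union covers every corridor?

K1, K2, K4, K5 together cover {Z5, Z8, Z11, Z13, Z6, Z10, Z4, Z1} — every corridor.
No 3 of the 8 camera mounts cover everything (all 56 triples fall short), so 4 is minimum.

4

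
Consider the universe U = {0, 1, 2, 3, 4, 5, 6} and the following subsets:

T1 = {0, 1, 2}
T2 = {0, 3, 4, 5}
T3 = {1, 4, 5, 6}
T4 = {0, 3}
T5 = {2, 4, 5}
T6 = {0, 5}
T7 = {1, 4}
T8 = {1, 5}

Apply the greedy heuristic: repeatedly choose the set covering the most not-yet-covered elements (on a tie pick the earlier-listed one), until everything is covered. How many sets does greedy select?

3

Pick 1: T2 covers 4 new elements (0, 3, 4, 5).
Pick 2: T1 covers 2 new elements (1, 2).
Pick 3: T3 covers 1 new elements (6).
Greedy uses 3 sets.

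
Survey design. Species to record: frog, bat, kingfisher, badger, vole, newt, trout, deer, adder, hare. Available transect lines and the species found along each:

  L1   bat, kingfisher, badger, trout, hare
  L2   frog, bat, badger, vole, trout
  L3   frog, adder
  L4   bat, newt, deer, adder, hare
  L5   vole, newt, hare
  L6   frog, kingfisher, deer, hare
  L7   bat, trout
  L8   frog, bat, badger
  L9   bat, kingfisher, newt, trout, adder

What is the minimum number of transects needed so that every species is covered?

L1, L2, L4 together cover {frog, bat, kingfisher, badger, vole, newt, trout, deer, adder, hare} — every species.
No 2 of the 9 transects cover everything (all 36 pairs fall short), so 3 is minimum.

3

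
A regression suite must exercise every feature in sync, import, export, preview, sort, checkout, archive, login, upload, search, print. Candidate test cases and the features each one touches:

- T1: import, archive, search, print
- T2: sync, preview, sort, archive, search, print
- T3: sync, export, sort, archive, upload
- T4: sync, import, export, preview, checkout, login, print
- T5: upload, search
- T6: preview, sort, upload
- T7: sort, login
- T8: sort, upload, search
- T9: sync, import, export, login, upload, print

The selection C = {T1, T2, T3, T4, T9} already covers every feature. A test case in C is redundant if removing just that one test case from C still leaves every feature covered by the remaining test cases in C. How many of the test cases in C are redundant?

Drop T1: the rest still cover every feature — redundant.
Drop T2: the rest still cover every feature — redundant.
Drop T3: the rest still cover every feature — redundant.
Drop T4: checkout uncovered — not redundant.
Drop T9: the rest still cover every feature — redundant.
4 redundant: T1, T2, T3, T9.

4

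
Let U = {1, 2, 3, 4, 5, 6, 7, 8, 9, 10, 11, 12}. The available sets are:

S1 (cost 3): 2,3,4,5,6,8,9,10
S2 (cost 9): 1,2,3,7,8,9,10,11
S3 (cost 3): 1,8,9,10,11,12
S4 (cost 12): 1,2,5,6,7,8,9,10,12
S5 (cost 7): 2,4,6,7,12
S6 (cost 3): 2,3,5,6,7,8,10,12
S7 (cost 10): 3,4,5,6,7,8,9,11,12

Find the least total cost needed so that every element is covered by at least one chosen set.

9

S1, S3, S6 cover every element at cost 3 + 3 + 3 = 9.
Any cover uses at least 2 sets; among all covering selections none totals below 9.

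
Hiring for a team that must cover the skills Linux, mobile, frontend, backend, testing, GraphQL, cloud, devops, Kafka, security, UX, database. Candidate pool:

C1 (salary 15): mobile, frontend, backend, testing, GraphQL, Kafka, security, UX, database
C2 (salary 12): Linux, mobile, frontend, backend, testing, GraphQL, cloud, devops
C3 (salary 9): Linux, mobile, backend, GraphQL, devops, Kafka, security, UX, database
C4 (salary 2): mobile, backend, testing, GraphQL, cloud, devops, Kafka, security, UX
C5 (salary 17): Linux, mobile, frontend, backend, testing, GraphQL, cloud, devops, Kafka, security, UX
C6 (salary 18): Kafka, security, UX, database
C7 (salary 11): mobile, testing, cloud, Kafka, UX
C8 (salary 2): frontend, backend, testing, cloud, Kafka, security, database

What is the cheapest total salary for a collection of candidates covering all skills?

C3, C8 cover every skill at salary 9 + 2 = 11.
Any cover uses at least 2 candidates; among all covering selections none totals below 11.

11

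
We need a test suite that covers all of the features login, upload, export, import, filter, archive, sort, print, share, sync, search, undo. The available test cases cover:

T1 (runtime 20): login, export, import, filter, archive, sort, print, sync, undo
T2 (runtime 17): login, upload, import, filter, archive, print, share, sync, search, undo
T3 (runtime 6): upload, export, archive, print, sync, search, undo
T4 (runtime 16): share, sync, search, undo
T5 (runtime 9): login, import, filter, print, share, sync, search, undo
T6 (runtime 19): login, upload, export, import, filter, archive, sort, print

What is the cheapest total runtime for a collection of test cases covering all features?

28

T5, T6 cover every feature at runtime 9 + 19 = 28.
Any cover uses at least 2 test cases; among all covering selections none totals below 28.
Greedy by coverage-per-runtime would pick T3, T5, T6 for 34 — worse than the optimum 28.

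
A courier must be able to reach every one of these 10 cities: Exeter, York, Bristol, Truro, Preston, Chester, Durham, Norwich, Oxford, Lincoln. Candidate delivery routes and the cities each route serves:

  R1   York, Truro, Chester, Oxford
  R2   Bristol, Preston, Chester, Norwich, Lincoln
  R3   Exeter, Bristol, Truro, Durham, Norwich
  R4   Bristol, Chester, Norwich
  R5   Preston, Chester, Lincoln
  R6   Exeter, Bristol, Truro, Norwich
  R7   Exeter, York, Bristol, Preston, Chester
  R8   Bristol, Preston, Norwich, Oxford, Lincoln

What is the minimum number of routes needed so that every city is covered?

R1, R2, R3 together cover {Exeter, York, Bristol, Truro, Preston, Chester, Durham, Norwich, Oxford, Lincoln} — every city.
No 2 of the 8 routes cover everything (all 28 pairs fall short), so 3 is minimum.

3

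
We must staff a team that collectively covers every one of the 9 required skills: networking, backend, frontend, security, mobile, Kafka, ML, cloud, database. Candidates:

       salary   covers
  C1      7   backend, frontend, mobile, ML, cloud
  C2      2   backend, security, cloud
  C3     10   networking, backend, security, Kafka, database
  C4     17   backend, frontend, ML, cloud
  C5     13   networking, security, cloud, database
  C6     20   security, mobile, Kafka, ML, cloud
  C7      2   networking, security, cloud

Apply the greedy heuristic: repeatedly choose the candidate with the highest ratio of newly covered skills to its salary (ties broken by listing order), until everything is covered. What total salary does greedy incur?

21

Pick 1: C2 adds 3 new (backend, security, cloud) at salary 2 (ratio 3/2).
Pick 2: C7 adds 1 new (networking) at salary 2 (ratio 1/2).
Pick 3: C1 adds 3 new (frontend, mobile, ML) at salary 7 (ratio 3/7).
Pick 4: C3 adds 2 new (Kafka, database) at salary 10 (ratio 2/10).
Greedy total salary: 2 + 2 + 7 + 10 = 21. (The true optimum is 17, so greedy overshoots here.)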